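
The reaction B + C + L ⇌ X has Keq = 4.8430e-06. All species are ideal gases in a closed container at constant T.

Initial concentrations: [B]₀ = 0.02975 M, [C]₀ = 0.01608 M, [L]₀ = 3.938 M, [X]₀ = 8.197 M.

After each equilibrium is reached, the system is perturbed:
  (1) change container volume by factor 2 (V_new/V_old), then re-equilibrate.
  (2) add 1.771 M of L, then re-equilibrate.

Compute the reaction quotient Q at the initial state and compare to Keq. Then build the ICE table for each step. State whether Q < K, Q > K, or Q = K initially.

Q₀ = 4351; Q > K (proceeds reverse)

Q₀ = 4351 vs Keq = 4.8430e-06 ⇒ Q>K, reverse
Step 1:
                   B          C          L          X
  init       0.02975    0.01608      3.938      8.197
  Δ            8.193      8.193      8.193     -8.193
  eq           8.223      8.209      12.13   0.003966
  solve Keq expr → x = -8.193; check Q = 4.8430e-06
Then change container volume by factor 2 (V_new/V_old).
Step 2:
                   B          C          L          X
  init         4.111      4.105      6.066   0.001983
  Δ         0.001487   0.001487   0.001487  -0.001487
  eq           4.113      4.106      6.067 4.9620e-04
  solve Keq expr → x = -0.001487; check Q = 4.8430e-06
Then add 1.771 M of L.
Step 3:
                   B          C          L          X
  init         4.113      4.106      7.838 4.9620e-04
  Δ       -1.4479e-04 -1.4479e-04 -1.4479e-04 1.4479e-04
  eq           4.113      4.106      7.838 6.4099e-04
  solve Keq expr → x = 1.4479e-04; check Q = 4.8430e-06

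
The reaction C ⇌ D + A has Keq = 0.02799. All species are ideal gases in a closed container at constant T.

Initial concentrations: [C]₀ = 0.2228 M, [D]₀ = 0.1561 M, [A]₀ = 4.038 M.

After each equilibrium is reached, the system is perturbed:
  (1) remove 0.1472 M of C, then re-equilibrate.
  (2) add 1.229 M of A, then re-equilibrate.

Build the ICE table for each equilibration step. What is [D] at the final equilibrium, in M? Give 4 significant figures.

[D]_eq = 0.001262 M

Q₀ = 2.829 vs Keq = 0.02799 ⇒ Q>K, reverse
Step 1:
                  C         D         A
  Initial    0.2228    0.1561     4.038
  Change     0.1534   -0.1534   -0.1534
  Equil      0.3762  0.002711     3.885
  solve Keq expr → x = -0.1534; check Q = 0.02799
Then remove 0.1472 M of C.
Step 2:
                  C         D         A
  Initial     0.229  0.002711     3.885
  Change   0.001053 -0.001053 -0.001053
  Equil        0.23  0.001658     3.884
  solve Keq expr → x = -0.001053; check Q = 0.02799
Then add 1.229 M of A.
Step 3:
                  C         D         A
  Initial      0.23  0.001658     5.113
  Change  3.9629e-04 -3.9629e-04 -3.9629e-04
  Equil      0.2304  0.001262     5.112
  solve Keq expr → x = -3.9629e-04; check Q = 0.02799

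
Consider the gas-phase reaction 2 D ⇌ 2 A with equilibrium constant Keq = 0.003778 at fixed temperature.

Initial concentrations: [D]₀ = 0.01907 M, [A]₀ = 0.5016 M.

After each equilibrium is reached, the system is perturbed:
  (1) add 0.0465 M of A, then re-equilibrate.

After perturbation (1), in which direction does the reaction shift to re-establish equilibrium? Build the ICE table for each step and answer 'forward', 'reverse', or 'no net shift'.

Q₀ = 691.9 vs Keq = 0.003778 ⇒ Q>K, reverse
Step 1:
                   D          A
  Initial    0.01907     0.5016
  Change      0.4714    -0.4714
  Equil       0.4905    0.03015
  solve Keq expr → x = -0.2357; check Q = 0.003778
Then add 0.0465 M of A.
Step 2:
                   D          A
  Initial     0.4905    0.07665
  Change     0.04381   -0.04381
  Equil       0.5343    0.03284
  solve Keq expr → x = -0.0219; check Q = 0.003778

Direction: reverse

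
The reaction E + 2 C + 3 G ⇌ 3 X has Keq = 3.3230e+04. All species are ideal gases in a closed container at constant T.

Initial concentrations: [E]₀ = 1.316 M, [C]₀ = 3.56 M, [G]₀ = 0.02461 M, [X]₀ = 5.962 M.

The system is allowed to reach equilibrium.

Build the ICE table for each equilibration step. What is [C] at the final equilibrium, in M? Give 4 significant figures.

Q₀ = 8.5248e+05 vs Keq = 3.3230e+04 ⇒ Q>K, reverse
Step 1:
                   E          C          G          X
  I            1.316       3.56    0.02461      5.962
  C          0.01557    0.03114    0.04671   -0.04671
  E            1.332      3.591    0.07132      5.915
  solve Keq expr → x = -0.01557; check Q = 3.3230e+04

[C]_eq = 3.591 M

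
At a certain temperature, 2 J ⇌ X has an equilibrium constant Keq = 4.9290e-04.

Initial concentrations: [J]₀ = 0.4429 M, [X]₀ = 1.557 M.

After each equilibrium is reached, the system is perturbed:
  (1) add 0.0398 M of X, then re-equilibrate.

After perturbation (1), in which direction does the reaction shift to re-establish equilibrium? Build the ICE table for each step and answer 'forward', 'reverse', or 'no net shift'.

Q₀ = 7.937 vs Keq = 4.9290e-04 ⇒ Q>K, reverse
Step 1:
                   J          X
  Initial     0.4429      1.557
  Change       3.102     -1.551
  Equil        3.545   0.006193
  solve Keq expr → x = -1.551; check Q = 4.9290e-04
Then add 0.0398 M of X.
Step 2:
                   J          X
  Initial      3.545    0.04599
  Change     0.07904   -0.03952
  Equil        3.624   0.006472
  solve Keq expr → x = -0.03952; check Q = 4.9290e-04

Direction: reverse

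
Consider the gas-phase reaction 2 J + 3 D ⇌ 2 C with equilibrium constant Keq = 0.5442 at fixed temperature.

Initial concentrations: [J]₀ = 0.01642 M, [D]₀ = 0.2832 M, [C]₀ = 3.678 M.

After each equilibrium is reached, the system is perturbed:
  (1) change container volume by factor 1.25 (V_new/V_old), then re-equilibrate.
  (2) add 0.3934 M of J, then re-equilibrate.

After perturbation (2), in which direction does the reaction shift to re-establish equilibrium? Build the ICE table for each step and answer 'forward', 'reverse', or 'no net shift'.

Direction: forward

Q₀ = 2.2090e+06 vs Keq = 0.5442 ⇒ Q>K, reverse
Step 1:
                   J          D          C
  Initial    0.01642     0.2832      3.678
  Change       1.163      1.745     -1.163
  Equil         1.18      2.028      2.515
  solve Keq expr → x = -0.5817; check Q = 0.5442
Then change container volume by factor 1.25 (V_new/V_old).
Step 2:
                   J          D          C
  Initial     0.9439      1.623      2.012
  Change      0.1184     0.1777    -0.1184
  Equil        1.062        1.8      1.893
  solve Keq expr → x = -0.05922; check Q = 0.5442
Then add 0.3934 M of J.
Step 3:
                   J          D          C
  Initial      1.456        1.8      1.893
  Change     -0.1236    -0.1854     0.1236
  Equil        1.332      1.615      2.017
  solve Keq expr → x = 0.06181; check Q = 0.5442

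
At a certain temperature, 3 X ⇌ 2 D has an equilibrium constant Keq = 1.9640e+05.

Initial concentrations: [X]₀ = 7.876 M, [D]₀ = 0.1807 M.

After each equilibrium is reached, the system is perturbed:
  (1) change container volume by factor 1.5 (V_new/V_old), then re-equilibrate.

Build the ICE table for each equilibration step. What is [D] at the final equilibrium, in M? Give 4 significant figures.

[D]_eq = 3.594 M

Q₀ = 6.6834e-05 vs Keq = 1.9640e+05 ⇒ Q<K, forward
Step 1:
                    X           D
  init          7.876      0.1807
  Δ            -7.823       5.215
  eq          0.05293       5.396
  solve Keq expr → x = 2.608; check Q = 1.9640e+05
Then change container volume by factor 1.5 (V_new/V_old).
Step 2:
                    X           D
  init        0.03528       3.597
  Δ          0.005081   -0.003387
  eq          0.04037       3.594
  solve Keq expr → x = -0.001694; check Q = 1.9640e+05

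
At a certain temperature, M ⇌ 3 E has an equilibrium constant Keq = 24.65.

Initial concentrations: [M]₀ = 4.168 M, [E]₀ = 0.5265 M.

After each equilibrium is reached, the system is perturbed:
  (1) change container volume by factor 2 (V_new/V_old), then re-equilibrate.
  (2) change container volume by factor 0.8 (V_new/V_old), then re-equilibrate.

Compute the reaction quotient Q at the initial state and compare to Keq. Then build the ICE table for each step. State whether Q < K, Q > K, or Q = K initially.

Q₀ = 0.03502 vs Keq = 24.65 ⇒ Q<K, forward
Step 1:
                    M           E
  init          4.168      0.5265
  Δ            -1.216       3.648
  eq            2.952       4.175
  solve Keq expr → x = 1.216; check Q = 24.65
Then change container volume by factor 2 (V_new/V_old).
Step 2:
                    M           E
  init          1.476       2.087
  Δ           -0.3218      0.9654
  eq            1.154       3.053
  solve Keq expr → x = 0.3218; check Q = 24.65
Then change container volume by factor 0.8 (V_new/V_old).
Step 3:
                    M           E
  init          1.443       3.816
  Δ            0.1412     -0.4235
  eq            1.584       3.392
  solve Keq expr → x = -0.1412; check Q = 24.65

Q₀ = 0.03502; Q < K (proceeds forward)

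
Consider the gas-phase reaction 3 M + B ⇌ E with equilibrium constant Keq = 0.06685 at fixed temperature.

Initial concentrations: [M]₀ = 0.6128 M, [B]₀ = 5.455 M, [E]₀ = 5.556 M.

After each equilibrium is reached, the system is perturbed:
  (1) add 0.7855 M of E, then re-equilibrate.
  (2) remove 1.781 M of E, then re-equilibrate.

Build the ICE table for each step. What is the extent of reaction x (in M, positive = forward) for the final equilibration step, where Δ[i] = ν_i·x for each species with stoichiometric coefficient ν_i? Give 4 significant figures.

Q₀ = 4.426 vs Keq = 0.06685 ⇒ Q>K, reverse
Step 1:
                  M         B         E
  init       0.6128     5.455     5.556
  Δ           1.701    0.5671   -0.5671
  eq          2.314     6.022     4.989
  solve Keq expr → x = -0.5671; check Q = 0.06685
Then add 0.7855 M of E.
Step 2:
                  M         B         E
  init        2.314     6.022     5.774
  Δ          0.1059    0.0353   -0.0353
  eq           2.42     6.057     5.739
  solve Keq expr → x = -0.0353; check Q = 0.06685
Then remove 1.781 M of E.
Step 3:
                  M         B         E
  init         2.42     6.057     3.958
  Δ         -0.2564  -0.08546   0.08546
  eq          2.164     5.972     4.044
  solve Keq expr → x = 0.08546; check Q = 0.06685

x = 0.08546 M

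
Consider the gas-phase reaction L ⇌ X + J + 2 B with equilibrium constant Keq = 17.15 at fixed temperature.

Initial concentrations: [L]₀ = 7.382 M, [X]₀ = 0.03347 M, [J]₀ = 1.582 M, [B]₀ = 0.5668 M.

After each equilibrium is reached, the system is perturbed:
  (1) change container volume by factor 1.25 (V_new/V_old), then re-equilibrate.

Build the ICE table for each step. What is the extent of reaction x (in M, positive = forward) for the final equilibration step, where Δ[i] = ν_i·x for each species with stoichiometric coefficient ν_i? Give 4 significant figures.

Q₀ = 0.002304 vs Keq = 17.15 ⇒ Q<K, forward
Step 1:
                    L           X           J           B
  I             7.382     0.03347       1.582      0.5668
  C            -1.741       1.741       1.741       3.483
  E             5.641       1.775       3.323        4.05
  solve Keq expr → x = 1.741; check Q = 17.15
Then change container volume by factor 1.25 (V_new/V_old).
Step 2:
                    L           X           J           B
  I             4.512        1.42       2.659        3.24
  C           -0.2829      0.2829      0.2829      0.5658
  E              4.23       1.703       2.942       3.805
  solve Keq expr → x = 0.2829; check Q = 17.15

x = 0.2829 M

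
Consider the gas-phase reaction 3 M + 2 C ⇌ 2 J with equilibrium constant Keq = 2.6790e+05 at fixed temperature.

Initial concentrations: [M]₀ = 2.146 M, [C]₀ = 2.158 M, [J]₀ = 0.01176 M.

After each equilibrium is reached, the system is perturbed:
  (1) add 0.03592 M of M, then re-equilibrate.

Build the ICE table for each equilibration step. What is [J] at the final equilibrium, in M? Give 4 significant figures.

[J]_eq = 1.45 M

Q₀ = 3.0048e-06 vs Keq = 2.6790e+05 ⇒ Q<K, forward
Step 1:
                   M          C          J
  I            2.146      2.158    0.01176
  C           -2.122     -1.415      1.415
  E          0.02396     0.7433      1.426
  solve Keq expr → x = 0.7073; check Q = 2.6790e+05
Then add 0.03592 M of M.
Step 2:
                   M          C          J
  I          0.05988     0.7433      1.426
  C         -0.03514   -0.02342    0.02342
  E          0.02474     0.7199       1.45
  solve Keq expr → x = 0.01171; check Q = 2.6790e+05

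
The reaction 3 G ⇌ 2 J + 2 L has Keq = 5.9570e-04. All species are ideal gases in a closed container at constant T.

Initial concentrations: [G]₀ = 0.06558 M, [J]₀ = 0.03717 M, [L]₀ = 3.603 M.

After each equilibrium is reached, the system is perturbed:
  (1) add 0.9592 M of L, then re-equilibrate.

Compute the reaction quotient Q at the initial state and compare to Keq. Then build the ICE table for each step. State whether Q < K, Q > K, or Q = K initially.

Q₀ = 63.59 vs Keq = 5.9570e-04 ⇒ Q>K, reverse
Step 1:
                    G           J           L
  init        0.06558     0.03717       3.603
  Δ           0.05532    -0.03688    -0.03688
  eq           0.1209  2.8772e-04       3.566
  solve Keq expr → x = -0.01844; check Q = 5.9570e-04
Then add 0.9592 M of L.
Step 2:
                    G           J           L
  init         0.1209  2.8772e-04       4.525
  Δ        9.1091e-05 -6.0727e-05 -6.0727e-05
  eq            0.121  2.2700e-04       4.525
  solve Keq expr → x = -3.0364e-05; check Q = 5.9570e-04

Q₀ = 63.59; Q > K (proceeds reverse)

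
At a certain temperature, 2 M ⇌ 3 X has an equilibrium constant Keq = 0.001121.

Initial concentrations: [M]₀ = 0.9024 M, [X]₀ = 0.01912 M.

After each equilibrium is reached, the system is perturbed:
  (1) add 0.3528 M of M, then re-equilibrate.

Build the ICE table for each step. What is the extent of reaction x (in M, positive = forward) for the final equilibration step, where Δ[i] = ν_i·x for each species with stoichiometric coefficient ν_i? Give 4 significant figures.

Q₀ = 8.5835e-06 vs Keq = 0.001121 ⇒ Q<K, forward
Step 1:
                   M          X
  Initial     0.9024    0.01912
  Change    -0.04954     0.0743
  Equil       0.8529    0.09342
  solve Keq expr → x = 0.02477; check Q = 0.001121
Then add 0.3528 M of M.
Step 2:
                   M          X
  Initial      1.206    0.09342
  Change    -0.01549    0.02324
  Equil         1.19     0.1167
  solve Keq expr → x = 0.007747; check Q = 0.001121

x = 0.007747 M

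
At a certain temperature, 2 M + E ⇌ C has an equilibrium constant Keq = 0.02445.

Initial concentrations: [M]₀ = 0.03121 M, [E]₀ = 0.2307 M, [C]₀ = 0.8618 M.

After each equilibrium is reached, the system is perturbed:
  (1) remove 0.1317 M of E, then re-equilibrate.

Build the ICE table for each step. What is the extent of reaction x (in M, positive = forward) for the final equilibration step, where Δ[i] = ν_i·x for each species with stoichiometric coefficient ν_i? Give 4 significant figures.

Q₀ = 3835 vs Keq = 0.02445 ⇒ Q>K, reverse
Step 1:
                   M          E          C
  Initial    0.03121     0.2307     0.8618
  Change       1.591     0.7957    -0.7957
  Equil        1.623      1.026    0.06608
  solve Keq expr → x = -0.7957; check Q = 0.02445
Then remove 0.1317 M of E.
Step 2:
                   M          E          C
  Initial      1.623     0.8947    0.06608
  Change     0.01404   0.007018  -0.007018
  Equil        1.637     0.9017    0.05906
  solve Keq expr → x = -0.007018; check Q = 0.02445

x = -0.007018 M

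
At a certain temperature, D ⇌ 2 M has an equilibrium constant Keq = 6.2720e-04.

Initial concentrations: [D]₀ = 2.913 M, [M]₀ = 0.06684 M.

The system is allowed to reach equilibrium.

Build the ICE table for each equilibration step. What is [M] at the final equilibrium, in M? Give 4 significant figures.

[M]_eq = 0.04283 M

Q₀ = 0.001534 vs Keq = 6.2720e-04 ⇒ Q>K, reverse
Step 1:
                  D         M
  Initial     2.913   0.06684
  Change      0.012  -0.02401
  Equil       2.925   0.04283
  solve Keq expr → x = -0.012; check Q = 6.2720e-04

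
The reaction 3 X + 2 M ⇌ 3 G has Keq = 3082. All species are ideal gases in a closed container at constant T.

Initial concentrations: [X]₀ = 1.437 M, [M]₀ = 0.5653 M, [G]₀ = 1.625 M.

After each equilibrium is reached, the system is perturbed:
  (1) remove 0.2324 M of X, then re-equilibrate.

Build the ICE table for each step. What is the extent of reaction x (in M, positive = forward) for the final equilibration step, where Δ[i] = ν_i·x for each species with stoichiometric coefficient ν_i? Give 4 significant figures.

Q₀ = 4.525 vs Keq = 3082 ⇒ Q<K, forward
Step 1:
                    X           M           G
  init          1.437      0.5653       1.625
  Δ           -0.6975      -0.465      0.6975
  eq           0.7395      0.1003       2.323
  solve Keq expr → x = 0.2325; check Q = 3082
Then remove 0.2324 M of X.
Step 2:
                    X           M           G
  init         0.5071      0.1003       2.323
  Δ           0.06289     0.04193    -0.06289
  eq           0.5699      0.1422        2.26
  solve Keq expr → x = -0.02096; check Q = 3082

x = -0.02096 M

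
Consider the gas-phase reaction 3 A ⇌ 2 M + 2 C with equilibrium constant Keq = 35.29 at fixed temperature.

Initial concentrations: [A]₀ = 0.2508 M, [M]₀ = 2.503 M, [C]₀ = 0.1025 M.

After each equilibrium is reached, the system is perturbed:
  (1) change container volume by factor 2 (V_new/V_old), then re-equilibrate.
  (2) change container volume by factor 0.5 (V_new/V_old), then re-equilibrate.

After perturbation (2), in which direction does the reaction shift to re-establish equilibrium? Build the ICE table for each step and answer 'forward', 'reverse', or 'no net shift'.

Q₀ = 4.172 vs Keq = 35.29 ⇒ Q<K, forward
Step 1:
                  A         M         C
  I          0.2508     2.503    0.1025
  C        -0.08383   0.05589   0.05589
  E           0.167     2.559    0.1584
  solve Keq expr → x = 0.02794; check Q = 35.29
Then change container volume by factor 2 (V_new/V_old).
Step 2:
                  A         M         C
  I         0.08348     1.279   0.07919
  C        -0.01239  0.008259  0.008259
  E          0.0711     1.288   0.08745
  solve Keq expr → x = 0.004129; check Q = 35.29
Then change container volume by factor 0.5 (V_new/V_old).
Step 3:
                  A         M         C
  I          0.1422     2.575    0.1749
  C         0.02478  -0.01652  -0.01652
  E           0.167     2.559    0.1584
  solve Keq expr → x = -0.008259; check Q = 35.29

Direction: reverse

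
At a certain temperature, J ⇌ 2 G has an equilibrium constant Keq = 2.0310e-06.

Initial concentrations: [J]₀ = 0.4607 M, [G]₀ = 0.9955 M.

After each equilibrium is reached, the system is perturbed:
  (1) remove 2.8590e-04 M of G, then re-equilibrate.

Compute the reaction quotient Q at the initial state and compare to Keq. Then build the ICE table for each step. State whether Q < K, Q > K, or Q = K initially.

Q₀ = 2.151; Q > K (proceeds reverse)

Q₀ = 2.151 vs Keq = 2.0310e-06 ⇒ Q>K, reverse
Step 1:
                  J         G
  I          0.4607    0.9955
  C          0.4971   -0.9941
  E          0.9578  0.001395
  solve Keq expr → x = -0.4971; check Q = 2.0310e-06
Then remove 2.8590e-04 M of G.
Step 2:
                  J         G
  I          0.9578  0.001109
  C       -1.4290e-04 2.8580e-04
  E          0.9576  0.001395
  solve Keq expr → x = 1.4290e-04; check Q = 2.0310e-06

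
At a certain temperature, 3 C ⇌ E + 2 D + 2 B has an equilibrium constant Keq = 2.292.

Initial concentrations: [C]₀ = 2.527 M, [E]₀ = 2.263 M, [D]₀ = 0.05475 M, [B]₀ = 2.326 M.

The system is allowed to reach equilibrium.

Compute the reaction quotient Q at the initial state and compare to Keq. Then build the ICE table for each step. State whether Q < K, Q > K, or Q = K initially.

Q₀ = 0.002274; Q < K (proceeds forward)

Q₀ = 0.002274 vs Keq = 2.292 ⇒ Q<K, forward
Step 1:
                   C          E          D          B
  I            2.527      2.263    0.05475      2.326
  C          -0.9108     0.3036     0.6072     0.6072
  E            1.616      2.567      0.662      2.933
  solve Keq expr → x = 0.3036; check Q = 2.292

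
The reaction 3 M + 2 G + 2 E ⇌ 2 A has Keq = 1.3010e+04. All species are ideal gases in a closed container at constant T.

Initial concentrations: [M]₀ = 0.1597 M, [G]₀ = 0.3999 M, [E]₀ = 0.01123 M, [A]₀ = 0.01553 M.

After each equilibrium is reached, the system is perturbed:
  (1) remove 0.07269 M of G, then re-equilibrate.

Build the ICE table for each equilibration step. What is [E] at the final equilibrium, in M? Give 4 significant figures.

[E]_eq = 0.008208 M

Q₀ = 2936 vs Keq = 1.3010e+04 ⇒ Q<K, forward
Step 1:
                   M          G          E          A
  Initial     0.1597     0.3999    0.01123    0.01553
  Change   -0.006053  -0.004035  -0.004035   0.004035
  Equil       0.1536     0.3959   0.007195    0.01957
  solve Keq expr → x = 0.002018; check Q = 1.3010e+04
Then remove 0.07269 M of G.
Step 2:
                   M          G          E          A
  Initial     0.1536     0.3232   0.007195    0.01957
  Change     0.00152   0.001014   0.001014  -0.001014
  Equil       0.1552     0.3242   0.008208    0.01855
  solve Keq expr → x = -5.0675e-04; check Q = 1.3010e+04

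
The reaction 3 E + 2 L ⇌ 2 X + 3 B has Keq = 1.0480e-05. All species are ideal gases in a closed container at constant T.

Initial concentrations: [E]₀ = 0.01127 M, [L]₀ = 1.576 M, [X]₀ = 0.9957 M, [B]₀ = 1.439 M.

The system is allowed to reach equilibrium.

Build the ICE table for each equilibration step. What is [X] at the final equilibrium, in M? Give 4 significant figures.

[X]_eq = 0.1533 M

Q₀ = 8.3091e+05 vs Keq = 1.0480e-05 ⇒ Q>K, reverse
Step 1:
                   E          L          X          B
  I          0.01127      1.576     0.9957      1.439
  C            1.264     0.8424    -0.8424     -1.264
  E            1.275      2.418     0.1533     0.1755
  solve Keq expr → x = -0.4212; check Q = 1.0480e-05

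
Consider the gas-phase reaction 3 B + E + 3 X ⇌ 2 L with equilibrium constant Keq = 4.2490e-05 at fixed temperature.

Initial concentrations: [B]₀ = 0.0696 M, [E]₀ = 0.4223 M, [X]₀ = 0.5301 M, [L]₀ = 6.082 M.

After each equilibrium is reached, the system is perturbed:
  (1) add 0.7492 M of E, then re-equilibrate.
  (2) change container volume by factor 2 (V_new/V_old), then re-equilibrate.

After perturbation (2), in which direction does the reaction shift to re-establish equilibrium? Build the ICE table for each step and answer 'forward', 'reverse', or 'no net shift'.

Direction: reverse

Q₀ = 1.7441e+06 vs Keq = 4.2490e-05 ⇒ Q>K, reverse
Step 1:
                  B         E         X         L
  Initial    0.0696    0.4223    0.5301     6.082
  Change      5.774     1.925     5.774    -3.849
  Equil       5.844     2.347     6.304     2.233
  solve Keq expr → x = -1.925; check Q = 4.2490e-05
Then add 0.7492 M of E.
Step 2:
                  B         E         X         L
  Initial     5.844     3.096     6.304     2.233
  Change    -0.1635   -0.0545   -0.1635     0.109
  Equil        5.68     3.042     6.141     2.342
  solve Keq expr → x = 0.0545; check Q = 4.2490e-05
Then change container volume by factor 2 (V_new/V_old).
Step 3:
                  B         E         X         L
  Initial      2.84     1.521      3.07     1.171
  Change     0.9607    0.3202    0.9607   -0.6405
  Equil       3.801     1.841     4.031    0.5304
  solve Keq expr → x = -0.3202; check Q = 4.2490e-05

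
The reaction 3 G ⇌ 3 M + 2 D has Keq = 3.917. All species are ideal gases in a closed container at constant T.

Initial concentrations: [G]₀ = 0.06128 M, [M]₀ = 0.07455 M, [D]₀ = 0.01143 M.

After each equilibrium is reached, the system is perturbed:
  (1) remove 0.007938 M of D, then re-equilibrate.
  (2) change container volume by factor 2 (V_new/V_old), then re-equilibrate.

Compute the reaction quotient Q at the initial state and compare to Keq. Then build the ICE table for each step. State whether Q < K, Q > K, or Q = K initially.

Q₀ = 2.3522e-04; Q < K (proceeds forward)

Q₀ = 2.3522e-04 vs Keq = 3.917 ⇒ Q<K, forward
Step 1:
                    G           M           D
  I           0.06128     0.07455     0.01143
  C          -0.05112     0.05112     0.03408
  E           0.01016      0.1257     0.04551
  solve Keq expr → x = 0.01704; check Q = 3.917
Then remove 0.007938 M of D.
Step 2:
                    G           M           D
  I           0.01016      0.1257     0.03757
  C         -0.001035    0.001035  6.9016e-04
  E          0.009127      0.1267     0.03826
  solve Keq expr → x = 3.4508e-04; check Q = 3.917
Then change container volume by factor 2 (V_new/V_old).
Step 3:
                    G           M           D
  I          0.004563     0.06335     0.01913
  C         -0.001517    0.001517    0.001011
  E          0.003046     0.06487     0.02014
  solve Keq expr → x = 5.0564e-04; check Q = 3.917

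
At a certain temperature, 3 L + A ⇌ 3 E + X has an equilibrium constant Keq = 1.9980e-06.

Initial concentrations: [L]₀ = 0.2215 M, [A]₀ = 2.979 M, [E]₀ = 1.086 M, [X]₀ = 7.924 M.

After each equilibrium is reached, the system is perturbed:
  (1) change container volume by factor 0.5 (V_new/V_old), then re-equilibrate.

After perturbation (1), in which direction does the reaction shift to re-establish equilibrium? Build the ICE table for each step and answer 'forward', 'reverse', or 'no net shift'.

Direction: no net shift

Q₀ = 313.5 vs Keq = 1.9980e-06 ⇒ Q>K, reverse
Step 1:
                    L           A           E           X
  Initial      0.2215       2.979       1.086       7.924
  Change        1.074      0.3579      -1.074     -0.3579
  Equil         1.295       3.337     0.01242       7.566
  solve Keq expr → x = -0.3579; check Q = 1.9980e-06
Then change container volume by factor 0.5 (V_new/V_old).
Step 2:
                    L           A           E           X
  Initial        2.59       6.674     0.02483       15.13
  Change            0           0           0           0
  Equil          2.59       6.674     0.02483       15.13
  solve Keq expr → x = 0; check Q = 1.9980e-06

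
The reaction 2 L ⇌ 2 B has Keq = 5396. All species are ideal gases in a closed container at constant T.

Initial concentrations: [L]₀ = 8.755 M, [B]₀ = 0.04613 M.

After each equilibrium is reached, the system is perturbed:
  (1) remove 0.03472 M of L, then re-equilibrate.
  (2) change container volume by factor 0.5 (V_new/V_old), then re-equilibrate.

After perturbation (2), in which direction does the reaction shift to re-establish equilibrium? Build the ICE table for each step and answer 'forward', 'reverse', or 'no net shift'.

Direction: no net shift

Q₀ = 2.7762e-05 vs Keq = 5396 ⇒ Q<K, forward
Step 1:
                    L           B
  Initial       8.755     0.04613
  Change       -8.637       8.637
  Equil        0.1182       8.683
  solve Keq expr → x = 4.318; check Q = 5396
Then remove 0.03472 M of L.
Step 2:
                    L           B
  Initial     0.08348       8.683
  Change      0.03425    -0.03425
  Equil        0.1177       8.649
  solve Keq expr → x = -0.01713; check Q = 5396
Then change container volume by factor 0.5 (V_new/V_old).
Step 3:
                    L           B
  Initial      0.2355        17.3
  Change            0           0
  Equil        0.2355        17.3
  solve Keq expr → x = 0; check Q = 5396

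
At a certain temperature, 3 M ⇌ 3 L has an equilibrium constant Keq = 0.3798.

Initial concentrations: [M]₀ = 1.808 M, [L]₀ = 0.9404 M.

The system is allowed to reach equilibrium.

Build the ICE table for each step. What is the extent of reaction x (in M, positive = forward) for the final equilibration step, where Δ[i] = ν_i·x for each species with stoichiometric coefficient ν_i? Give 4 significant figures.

Q₀ = 0.1407 vs Keq = 0.3798 ⇒ Q<K, forward
Step 1:
                  M         L
  init        1.808    0.9404
  Δ          -0.214     0.214
  eq          1.594     1.154
  solve Keq expr → x = 0.07132; check Q = 0.3798

x = 0.07132 M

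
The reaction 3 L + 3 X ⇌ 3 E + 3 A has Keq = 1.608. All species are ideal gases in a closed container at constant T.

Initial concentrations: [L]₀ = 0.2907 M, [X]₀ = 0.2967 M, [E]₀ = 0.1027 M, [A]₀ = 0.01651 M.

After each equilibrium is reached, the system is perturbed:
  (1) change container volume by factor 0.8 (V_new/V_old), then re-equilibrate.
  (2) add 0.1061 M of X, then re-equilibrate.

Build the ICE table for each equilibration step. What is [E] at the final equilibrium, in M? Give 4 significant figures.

[E]_eq = 0.3102 M

Q₀ = 7.5974e-06 vs Keq = 1.608 ⇒ Q<K, forward
Step 1:
                    L           X           E           A
  I            0.2907      0.2967      0.1027     0.01651
  C           -0.1265     -0.1265      0.1265      0.1265
  E            0.1642      0.1702      0.2292       0.143
  solve Keq expr → x = 0.04215; check Q = 1.608
Then change container volume by factor 0.8 (V_new/V_old).
Step 2:
                    L           X           E           A
  I            0.2053      0.2128      0.2864      0.1787
  C                 0           0           0           0
  E            0.2053      0.2128      0.2864      0.1787
  solve Keq expr → x = 0; check Q = 1.608
Then add 0.1061 M of X.
Step 3:
                    L           X           E           A
  I            0.2053      0.3189      0.2864      0.1787
  C          -0.02374    -0.02374     0.02374     0.02374
  E            0.1816      0.2952      0.3102      0.2024
  solve Keq expr → x = 0.007912; check Q = 1.608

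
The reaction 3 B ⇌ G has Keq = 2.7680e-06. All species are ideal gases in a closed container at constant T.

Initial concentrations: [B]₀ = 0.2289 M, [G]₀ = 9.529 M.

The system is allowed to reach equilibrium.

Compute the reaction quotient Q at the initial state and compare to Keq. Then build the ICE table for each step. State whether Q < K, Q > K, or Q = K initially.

Q₀ = 794.5 vs Keq = 2.7680e-06 ⇒ Q>K, reverse
Step 1:
                  B         G
  I          0.2289     9.529
  C           28.39    -9.464
  E           28.62    0.0649
  solve Keq expr → x = -9.464; check Q = 2.7680e-06

Q₀ = 794.5; Q > K (proceeds reverse)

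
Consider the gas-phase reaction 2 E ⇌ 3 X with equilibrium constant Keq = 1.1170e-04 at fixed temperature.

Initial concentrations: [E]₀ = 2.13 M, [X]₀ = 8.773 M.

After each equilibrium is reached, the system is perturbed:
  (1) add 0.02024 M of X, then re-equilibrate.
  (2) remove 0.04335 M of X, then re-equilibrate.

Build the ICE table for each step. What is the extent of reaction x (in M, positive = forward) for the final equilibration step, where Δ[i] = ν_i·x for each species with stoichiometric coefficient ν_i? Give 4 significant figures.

x = 0.0143 M

Q₀ = 148.8 vs Keq = 1.1170e-04 ⇒ Q>K, reverse
Step 1:
                  E         X
  init         2.13     8.773
  Δ           5.722    -8.583
  eq          7.852    0.1903
  solve Keq expr → x = -2.861; check Q = 1.1170e-04
Then add 0.02024 M of X.
Step 2:
                  E         X
  init        7.852    0.2105
  Δ         0.01335  -0.02002
  eq          7.865    0.1905
  solve Keq expr → x = -0.006675; check Q = 1.1170e-04
Then remove 0.04335 M of X.
Step 3:
                  E         X
  init        7.865    0.1471
  Δ        -0.02859   0.04289
  eq          7.837      0.19
  solve Keq expr → x = 0.0143; check Q = 1.1170e-04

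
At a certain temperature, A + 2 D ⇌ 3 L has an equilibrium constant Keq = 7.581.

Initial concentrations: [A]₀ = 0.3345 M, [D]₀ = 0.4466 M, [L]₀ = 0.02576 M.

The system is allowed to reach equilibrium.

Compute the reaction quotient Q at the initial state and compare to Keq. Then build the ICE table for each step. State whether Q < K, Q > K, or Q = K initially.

Q₀ = 2.5621e-04 vs Keq = 7.581 ⇒ Q<K, forward
Step 1:
                    A           D           L
  init         0.3345      0.4466     0.02576
  Δ            -0.124      -0.248       0.372
  eq           0.2105      0.1986      0.3978
  solve Keq expr → x = 0.124; check Q = 7.581

Q₀ = 2.5621e-04; Q < K (proceeds forward)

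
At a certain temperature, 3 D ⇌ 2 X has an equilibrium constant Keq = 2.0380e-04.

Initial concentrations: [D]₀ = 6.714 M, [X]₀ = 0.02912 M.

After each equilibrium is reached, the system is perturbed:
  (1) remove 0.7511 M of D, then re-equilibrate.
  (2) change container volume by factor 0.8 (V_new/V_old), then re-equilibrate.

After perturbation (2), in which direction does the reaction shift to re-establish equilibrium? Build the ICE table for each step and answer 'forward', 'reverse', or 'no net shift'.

Q₀ = 2.8018e-06 vs Keq = 2.0380e-04 ⇒ Q<K, forward
Step 1:
                  D         X
  init        6.714   0.02912
  Δ         -0.3039    0.2026
  eq           6.41    0.2317
  solve Keq expr → x = 0.1013; check Q = 2.0380e-04
Then remove 0.7511 M of D.
Step 2:
                  D         X
  init        5.659    0.2317
  Δ         0.05504  -0.03669
  eq          5.714     0.195
  solve Keq expr → x = -0.01835; check Q = 2.0380e-04
Then change container volume by factor 0.8 (V_new/V_old).
Step 3:
                  D         X
  init        7.143    0.2437
  Δ        -0.03975    0.0265
  eq          7.103    0.2702
  solve Keq expr → x = 0.01325; check Q = 2.0380e-04

Direction: forward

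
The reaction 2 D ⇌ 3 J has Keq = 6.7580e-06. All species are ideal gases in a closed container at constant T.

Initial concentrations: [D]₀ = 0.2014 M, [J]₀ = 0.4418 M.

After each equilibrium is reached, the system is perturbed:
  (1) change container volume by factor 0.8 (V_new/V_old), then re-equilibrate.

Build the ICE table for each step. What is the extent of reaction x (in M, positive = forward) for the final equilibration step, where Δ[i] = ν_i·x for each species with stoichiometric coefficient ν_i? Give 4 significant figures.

x = -3.4664e-04 M

Q₀ = 2.126 vs Keq = 6.7580e-06 ⇒ Q>K, reverse
Step 1:
                    D           J
  I            0.2014      0.4418
  C            0.2867     -0.4301
  E            0.4881     0.01172
  solve Keq expr → x = -0.1434; check Q = 6.7580e-06
Then change container volume by factor 0.8 (V_new/V_old).
Step 2:
                    D           J
  I            0.6101     0.01465
  C        6.9328e-04    -0.00104
  E            0.6108     0.01361
  solve Keq expr → x = -3.4664e-04; check Q = 6.7580e-06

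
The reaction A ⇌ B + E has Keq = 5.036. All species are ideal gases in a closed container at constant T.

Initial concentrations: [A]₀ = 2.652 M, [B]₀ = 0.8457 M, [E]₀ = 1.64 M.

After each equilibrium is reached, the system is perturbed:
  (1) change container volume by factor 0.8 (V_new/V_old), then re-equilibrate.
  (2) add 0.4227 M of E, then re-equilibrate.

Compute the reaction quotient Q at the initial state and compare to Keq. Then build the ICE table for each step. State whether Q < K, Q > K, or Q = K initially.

Q₀ = 0.523 vs Keq = 5.036 ⇒ Q<K, forward
Step 1:
                    A           B           E
  Initial       2.652      0.8457        1.64
  Change       -1.349       1.349       1.349
  Equil         1.303       2.195       2.989
  solve Keq expr → x = 1.349; check Q = 5.036
Then change container volume by factor 0.8 (V_new/V_old).
Step 2:
                    A           B           E
  Initial       1.629       2.744       3.736
  Change       0.1809     -0.1809     -0.1809
  Equil         1.809       2.563       3.556
  solve Keq expr → x = -0.1809; check Q = 5.036
Then add 0.4227 M of E.
Step 3:
                    A           B           E
  Initial       1.809       2.563       3.978
  Change      0.09434    -0.09434    -0.09434
  Equil         1.904       2.468       3.884
  solve Keq expr → x = -0.09434; check Q = 5.036

Q₀ = 0.523; Q < K (proceeds forward)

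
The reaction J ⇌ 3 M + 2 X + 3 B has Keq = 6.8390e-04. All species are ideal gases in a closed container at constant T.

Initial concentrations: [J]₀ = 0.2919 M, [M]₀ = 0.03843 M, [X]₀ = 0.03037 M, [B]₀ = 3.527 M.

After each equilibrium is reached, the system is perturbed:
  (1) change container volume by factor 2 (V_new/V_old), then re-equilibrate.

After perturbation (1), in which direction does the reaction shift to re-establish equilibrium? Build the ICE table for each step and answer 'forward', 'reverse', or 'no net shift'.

Q₀ = 7.8683e-06 vs Keq = 6.8390e-04 ⇒ Q<K, forward
Step 1:
                   J          M          X          B
  I           0.2919    0.03843    0.03037      3.527
  C         -0.01899    0.05696    0.03797    0.05696
  E           0.2729    0.09539    0.06834      3.584
  solve Keq expr → x = 0.01899; check Q = 6.8390e-04
Then change container volume by factor 2 (V_new/V_old).
Step 2:
                   J          M          X          B
  I           0.1365     0.0477    0.03417      1.792
  C         -0.02418    0.07255    0.04837    0.07255
  E           0.1123     0.1202    0.08254      1.865
  solve Keq expr → x = 0.02418; check Q = 6.8390e-04

Direction: forward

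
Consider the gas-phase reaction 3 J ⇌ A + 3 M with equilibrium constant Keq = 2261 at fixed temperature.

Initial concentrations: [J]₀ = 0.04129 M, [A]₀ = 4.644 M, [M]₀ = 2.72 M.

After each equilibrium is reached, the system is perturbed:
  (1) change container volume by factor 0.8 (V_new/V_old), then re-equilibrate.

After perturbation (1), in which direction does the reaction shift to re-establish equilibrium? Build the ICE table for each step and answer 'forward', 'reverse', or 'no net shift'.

Direction: reverse

Q₀ = 1.3276e+06 vs Keq = 2261 ⇒ Q>K, reverse
Step 1:
                  J         A         M
  I         0.04129     4.644      2.72
  C          0.2683  -0.08945   -0.2683
  E          0.3096     4.555     2.452
  solve Keq expr → x = -0.08945; check Q = 2261
Then change container volume by factor 0.8 (V_new/V_old).
Step 2:
                  J         A         M
  I           0.387     5.693     3.065
  C         0.02612 -0.008707  -0.02612
  E          0.4132     5.684     3.038
  solve Keq expr → x = -0.008707; check Q = 2261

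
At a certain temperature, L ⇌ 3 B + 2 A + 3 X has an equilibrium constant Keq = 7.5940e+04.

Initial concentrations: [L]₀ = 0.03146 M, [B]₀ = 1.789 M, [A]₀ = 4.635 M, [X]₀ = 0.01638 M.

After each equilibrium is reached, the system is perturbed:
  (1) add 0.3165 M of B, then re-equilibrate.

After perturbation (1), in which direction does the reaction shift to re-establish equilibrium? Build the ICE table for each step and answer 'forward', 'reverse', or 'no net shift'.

Direction: reverse

Q₀ = 0.01718 vs Keq = 7.5940e+04 ⇒ Q<K, forward
Step 1:
                  L         B         A         X
  Initial   0.03146     1.789     4.635   0.01638
  Change   -0.03146   0.09437   0.06291   0.09437
  Equil   2.6376e-06     1.883     4.698    0.1108
  solve Keq expr → x = 0.03146; check Q = 7.5940e+04
Then add 0.3165 M of B.
Step 2:
                  L         B         A         X
  Initial 2.6376e-06       2.2     4.698    0.1108
  Change  1.5651e-06 -4.6954e-06 -3.1303e-06 -4.6954e-06
  Equil   4.2027e-06       2.2     4.698    0.1107
  solve Keq expr → x = -1.5651e-06; check Q = 7.5940e+04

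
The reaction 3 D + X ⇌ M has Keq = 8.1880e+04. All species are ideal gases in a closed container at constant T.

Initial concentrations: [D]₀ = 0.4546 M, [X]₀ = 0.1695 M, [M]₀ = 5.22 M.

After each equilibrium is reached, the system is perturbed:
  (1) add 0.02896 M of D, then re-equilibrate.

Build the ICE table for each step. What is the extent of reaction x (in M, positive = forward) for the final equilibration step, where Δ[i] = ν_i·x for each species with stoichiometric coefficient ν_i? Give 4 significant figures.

x = 0.007736 M

Q₀ = 327.8 vs Keq = 8.1880e+04 ⇒ Q<K, forward
Step 1:
                   D          X          M
  Initial     0.4546     0.1695       5.22
  Change     -0.3478    -0.1159     0.1159
  Equil       0.1068    0.05355      5.336
  solve Keq expr → x = 0.1159; check Q = 8.1880e+04
Then add 0.02896 M of D.
Step 2:
                   D          X          M
  Initial     0.1357    0.05355      5.336
  Change    -0.02321  -0.007736   0.007736
  Equil       0.1125    0.04582      5.344
  solve Keq expr → x = 0.007736; check Q = 8.1880e+04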